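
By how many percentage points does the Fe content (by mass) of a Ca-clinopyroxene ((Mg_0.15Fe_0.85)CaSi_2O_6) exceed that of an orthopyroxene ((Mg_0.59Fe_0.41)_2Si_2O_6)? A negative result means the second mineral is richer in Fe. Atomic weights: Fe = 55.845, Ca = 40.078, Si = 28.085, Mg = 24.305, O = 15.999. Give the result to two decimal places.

Fe in (Mg_0.15Fe_0.85)CaSi_2O_6: molar mass 243.356 g/mol; 0.85×55.845 = 47.468 g → 19.51 wt%.
Fe in (Mg_0.59Fe_0.41)_2Si_2O_6: molar mass 226.637 g/mol; 0.82×55.845 = 45.793 g → 20.21 wt%.
Difference = 19.51 − 20.21 = -0.70 percentage points.

-0.70 percentage points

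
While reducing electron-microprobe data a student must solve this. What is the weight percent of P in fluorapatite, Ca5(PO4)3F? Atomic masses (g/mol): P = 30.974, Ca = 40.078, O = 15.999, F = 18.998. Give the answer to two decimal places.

18.43 weight percent

Molar mass of Ca5(PO4)3F: 5·40.078 + 3·30.974 + 12·15.999 + 1·18.998 = 504.298 g/mol.
Mass of P per formula unit: 3 × 30.974 = 92.922 g.
Weight fraction P = 92.922 / 504.298 = 0.1843.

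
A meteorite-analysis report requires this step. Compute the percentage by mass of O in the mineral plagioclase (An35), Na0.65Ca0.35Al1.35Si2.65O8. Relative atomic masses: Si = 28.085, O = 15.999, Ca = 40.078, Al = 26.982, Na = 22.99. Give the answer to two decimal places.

M(Na0.65Ca0.35Al1.35Si2.65O8) = 267.814 g/mol.
O contributes 8 × 15.999 = 127.992 g per mole.
127.992/267.814 = 0.4779 → 47.79%.

47.79 mass %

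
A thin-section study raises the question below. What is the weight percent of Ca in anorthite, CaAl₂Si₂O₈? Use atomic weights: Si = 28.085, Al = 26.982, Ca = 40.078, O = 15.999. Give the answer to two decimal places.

14.41 wt%

Formula mass = 1*40.078 + 2*26.982 + 2*28.085 + 8*15.999 = 278.204 g/mol, of which 40.078 g is Ca.
So Ca makes up 40.078/278.204 = 0.1441 of the mass, i.e. 14.41%.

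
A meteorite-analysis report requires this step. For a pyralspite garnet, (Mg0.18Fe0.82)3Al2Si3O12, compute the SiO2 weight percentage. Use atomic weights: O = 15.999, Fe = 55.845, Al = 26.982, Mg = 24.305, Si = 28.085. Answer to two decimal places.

37.50 wt%

M((Mg0.18Fe0.82)3Al2Si3O12) = 480.710 g/mol; M(SiO2) = 60.083 g/mol.
Moles SiO2 per formula unit = 3 Si ÷ 1 = 3.0000.
SiO2 fraction = (3.0000 × 60.083) / 480.710 = 180.249/480.710 = 0.3750.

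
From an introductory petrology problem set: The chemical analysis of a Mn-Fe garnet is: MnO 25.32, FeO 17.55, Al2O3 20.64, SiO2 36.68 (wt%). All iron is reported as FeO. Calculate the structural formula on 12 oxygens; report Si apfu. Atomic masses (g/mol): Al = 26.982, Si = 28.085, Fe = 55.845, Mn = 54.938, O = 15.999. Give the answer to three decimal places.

3.015 Si apfu

MnO (M=70.937): mol = 0.35694; Mn = 0.35694, O = 0.35694.
FeO (M=71.844): mol = 0.24428; Fe = 0.24428, O = 0.24428.
Al2O3 (M=101.961): mol = 0.20243; Al = 0.40486, O = 0.60729.
SiO2 (M=60.083): mol = 0.61049; Si = 0.61049, O = 1.22098.
ΣO = 2.42949; factor = 12/ΣO = 4.93931.
Si apfu = 0.61049 × 4.93931 = 3.015.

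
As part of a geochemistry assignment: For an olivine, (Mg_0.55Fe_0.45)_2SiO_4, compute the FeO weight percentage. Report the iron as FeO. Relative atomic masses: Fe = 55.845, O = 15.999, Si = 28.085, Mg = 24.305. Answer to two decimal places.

Molar mass of (Mg_0.55Fe_0.45)_2SiO_4 = 1.10·24.305 + 0.90·55.845 + 1·28.085 + 4·15.999 = 169.077 g/mol.
Each formula unit contains 0.90 Fe, equivalent to 0.90/1 = 0.9000 mol FeO.
M(FeO) = 1×55.845 + 1×15.999 = 71.844 g/mol.
Mass of FeO per formula unit = 0.9000 × 71.844 = 64.660 g.
FeO wt% = 64.660 / 169.077 × 100 = 38.24%.

38.24 wt%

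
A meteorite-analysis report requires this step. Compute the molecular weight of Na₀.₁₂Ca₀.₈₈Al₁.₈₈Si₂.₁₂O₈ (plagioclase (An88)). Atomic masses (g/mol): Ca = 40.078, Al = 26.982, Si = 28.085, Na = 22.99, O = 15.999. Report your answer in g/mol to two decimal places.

276.29 g/mol

M = 0.12(22.99) + 0.88(40.078) + 1.88(26.982) + 2.12(28.085) + 8(15.999)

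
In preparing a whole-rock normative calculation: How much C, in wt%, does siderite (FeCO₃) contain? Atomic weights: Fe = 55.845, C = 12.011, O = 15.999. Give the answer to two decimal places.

10.37 wt%

M(FeCO₃) = 115.853 g/mol.
C contributes 1 × 12.011 = 12.011 g per mole.
12.011/115.853 = 0.1037 → 10.37%.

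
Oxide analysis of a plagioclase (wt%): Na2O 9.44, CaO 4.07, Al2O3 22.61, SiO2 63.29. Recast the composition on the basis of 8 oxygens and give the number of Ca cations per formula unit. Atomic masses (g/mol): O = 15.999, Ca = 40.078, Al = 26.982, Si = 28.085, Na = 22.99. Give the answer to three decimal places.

Na2O: 9.44/61.979 = 0.15231 mol → 0.30462 mol Na, 0.15231 mol O.
CaO: 4.07/56.077 = 0.07258 mol → 0.07258 mol Ca, 0.07258 mol O.
Al2O3: 22.61/101.961 = 0.22175 mol → 0.44350 mol Al, 0.66525 mol O.
SiO2: 63.29/60.083 = 1.05338 mol → 1.05338 mol Si, 2.10676 mol O.
Total oxygen = 2.99690 mol. Normalization factor = 8/2.99690 = 2.66943.
Ca per 8 O = 0.07258 × 2.66943 = 0.194.

0.194 Ca apfu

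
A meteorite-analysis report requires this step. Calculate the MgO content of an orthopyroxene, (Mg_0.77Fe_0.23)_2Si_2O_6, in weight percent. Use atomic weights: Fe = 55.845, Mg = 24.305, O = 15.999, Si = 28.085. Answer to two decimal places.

28.83 wt%

M((Mg_0.77Fe_0.23)_2Si_2O_6) = 215.282 g/mol; M(MgO) = 40.304 g/mol.
Moles MgO per formula unit = 1.54 Mg ÷ 1 = 1.5400.
MgO fraction = (1.5400 × 40.304) / 215.282 = 62.068/215.282 = 0.2883.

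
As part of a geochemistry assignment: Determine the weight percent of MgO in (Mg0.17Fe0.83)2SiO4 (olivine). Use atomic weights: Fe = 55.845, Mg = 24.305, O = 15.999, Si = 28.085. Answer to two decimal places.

7.10 wt%

Formula mass = 193.047 g/mol.
0.34 Mg → 0.3400 mol MgO per formula unit; M(MgO) = 40.304, so MgO mass = 13.703 g.
13.703/193.047 × 100 = 7.10 wt%.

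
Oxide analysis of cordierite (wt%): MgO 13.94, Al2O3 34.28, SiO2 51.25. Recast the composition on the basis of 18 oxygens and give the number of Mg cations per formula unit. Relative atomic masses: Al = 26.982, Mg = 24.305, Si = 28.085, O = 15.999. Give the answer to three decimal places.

13.94 wt% MgO ÷ 40.304 g/mol = 0.34587 mol, giving 0.34587 Mg and 0.34587 O.
34.28 wt% Al2O3 ÷ 101.961 g/mol = 0.33621 mol, giving 0.67242 Al and 1.00863 O.
51.25 wt% SiO2 ÷ 60.083 g/mol = 0.85299 mol, giving 0.85299 Si and 1.70598 O.
Oxygen sums to 3.06048; scaling by 18/3.06048 = 5.88143 puts the formula on 18 O.
Mg: 0.34587 × 5.88143 = 2.034 atoms per formula unit.

2.034 Mg apfu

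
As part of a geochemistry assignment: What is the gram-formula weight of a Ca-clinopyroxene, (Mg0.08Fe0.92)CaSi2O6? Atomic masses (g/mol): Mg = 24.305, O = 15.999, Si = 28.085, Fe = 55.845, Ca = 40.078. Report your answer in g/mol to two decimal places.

245.56 g/mol

Mg: 0.08 × 24.305 = 1.9444
Fe: 0.92 × 55.845 = 51.3774
Ca: 1 × 40.078 = 40.0780
Si: 2 × 28.085 = 56.1700
O: 6 × 15.999 = 95.9940
Summing the contributions gives the formula mass.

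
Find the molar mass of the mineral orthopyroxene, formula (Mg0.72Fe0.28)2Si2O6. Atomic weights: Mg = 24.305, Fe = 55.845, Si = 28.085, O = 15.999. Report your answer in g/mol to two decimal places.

218.44 g/mol

M = 1.44·24.305 + 0.56·55.845 + 2·28.085 + 6·15.999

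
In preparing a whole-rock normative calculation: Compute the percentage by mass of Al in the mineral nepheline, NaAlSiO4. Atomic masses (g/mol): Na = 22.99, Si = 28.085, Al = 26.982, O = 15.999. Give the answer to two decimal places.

18.99 mass %

Molar mass of NaAlSiO4: 1·22.99 + 1·26.982 + 1·28.085 + 4·15.999 = 142.053 g/mol.
Mass of Al per formula unit: 1 × 26.982 = 26.982 g.
Weight fraction Al = 26.982 / 142.053 = 0.1899.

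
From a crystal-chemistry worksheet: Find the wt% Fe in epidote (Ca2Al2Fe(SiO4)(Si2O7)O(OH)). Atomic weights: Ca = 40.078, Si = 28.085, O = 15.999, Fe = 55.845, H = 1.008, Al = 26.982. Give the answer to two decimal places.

11.56 weight percent

Molar mass of Ca2Al2Fe(SiO4)(Si2O7)O(OH): 2·40.078 + 2·26.982 + 1·55.845 + 3·28.085 + 13·15.999 + 1·1.008 = 483.215 g/mol.
Mass of Fe per formula unit: 1 × 55.845 = 55.845 g.
Weight fraction Fe = 55.845 / 483.215 = 0.1156.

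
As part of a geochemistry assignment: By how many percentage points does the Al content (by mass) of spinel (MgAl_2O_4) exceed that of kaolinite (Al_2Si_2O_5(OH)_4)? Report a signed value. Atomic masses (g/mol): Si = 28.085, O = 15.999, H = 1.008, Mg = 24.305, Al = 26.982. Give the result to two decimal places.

17.03 percentage points

M(MgAl_2O_4) = 142.265 g/mol, so wt% Al = 53.964/142.265 × 100 = 37.93%.
M(Al_2Si_2O_5(OH)_4) = 258.157 g/mol, so wt% Al = 53.964/258.157 × 100 = 20.90%.
37.93 − 20.90 = 17.03 pp.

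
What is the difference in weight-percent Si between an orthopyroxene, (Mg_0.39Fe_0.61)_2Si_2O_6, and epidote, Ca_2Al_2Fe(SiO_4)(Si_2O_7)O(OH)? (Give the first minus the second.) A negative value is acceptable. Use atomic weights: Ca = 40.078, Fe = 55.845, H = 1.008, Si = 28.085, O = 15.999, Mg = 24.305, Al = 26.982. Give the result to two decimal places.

M((Mg_0.39Fe_0.61)_2Si_2O_6) = 239.253 g/mol, so wt% Si = 56.170/239.253 × 100 = 23.48%.
M(Ca_2Al_2Fe(SiO_4)(Si_2O_7)O(OH)) = 483.215 g/mol, so wt% Si = 84.255/483.215 × 100 = 17.44%.
23.48 − 17.44 = 6.04 pp.

6.04 percentage points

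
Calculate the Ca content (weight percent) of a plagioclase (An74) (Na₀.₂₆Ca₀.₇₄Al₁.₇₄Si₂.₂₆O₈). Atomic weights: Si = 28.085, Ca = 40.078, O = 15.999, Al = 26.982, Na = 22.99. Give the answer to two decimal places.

M(Na₀.₂₆Ca₀.₇₄Al₁.₇₄Si₂.₂₆O₈) = 274.048 g/mol.
Ca contributes 0.74 × 40.078 = 29.658 g per mole.
29.658/274.048 = 0.1082 → 10.82%.

10.82 weight percent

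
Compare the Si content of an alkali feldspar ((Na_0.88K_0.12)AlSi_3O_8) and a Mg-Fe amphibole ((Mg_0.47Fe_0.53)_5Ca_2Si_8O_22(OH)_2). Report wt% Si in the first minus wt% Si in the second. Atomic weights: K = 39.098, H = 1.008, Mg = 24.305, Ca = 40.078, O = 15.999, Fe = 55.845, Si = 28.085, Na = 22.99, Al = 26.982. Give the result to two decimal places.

M((Na_0.88K_0.12)AlSi_3O_8) = 264.152 g/mol, so wt% Si = 84.255/264.152 × 100 = 31.90%.
M((Mg_0.47Fe_0.53)_5Ca_2Si_8O_22(OH)_2) = 895.934 g/mol, so wt% Si = 224.680/895.934 × 100 = 25.08%.
31.90 − 25.08 = 6.82 pp.

6.82 percentage points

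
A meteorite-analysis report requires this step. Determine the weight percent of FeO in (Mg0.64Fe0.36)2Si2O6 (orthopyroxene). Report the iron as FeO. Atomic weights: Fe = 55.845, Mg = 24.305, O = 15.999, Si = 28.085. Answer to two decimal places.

Molar mass of (Mg0.64Fe0.36)2Si2O6 = 1.28·24.305 + 0.72·55.845 + 2·28.085 + 6·15.999 = 223.483 g/mol.
Each formula unit contains 0.72 Fe, equivalent to 0.72/1 = 0.7200 mol FeO.
M(FeO) = 1×55.845 + 1×15.999 = 71.844 g/mol.
Mass of FeO per formula unit = 0.7200 × 71.844 = 51.728 g.
FeO wt% = 51.728 / 223.483 × 100 = 23.15%.

23.15 wt%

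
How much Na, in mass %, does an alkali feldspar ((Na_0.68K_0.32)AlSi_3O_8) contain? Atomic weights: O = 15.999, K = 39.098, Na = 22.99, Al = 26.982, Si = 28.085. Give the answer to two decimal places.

M((Na_0.68K_0.32)AlSi_3O_8) = 267.374 g/mol.
Na contributes 0.68 × 22.99 = 15.633 g per mole.
15.633/267.374 = 0.0585 → 5.85%.

5.85 mass %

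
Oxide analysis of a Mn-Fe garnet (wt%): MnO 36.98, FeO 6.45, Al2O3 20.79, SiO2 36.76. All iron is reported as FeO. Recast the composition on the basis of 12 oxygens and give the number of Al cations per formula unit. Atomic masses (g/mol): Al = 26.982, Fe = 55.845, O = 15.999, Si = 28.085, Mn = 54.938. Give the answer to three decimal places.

2.000 Al apfu

MnO (M=70.937): mol = 0.52131; Mn = 0.52131, O = 0.52131.
FeO (M=71.844): mol = 0.08978; Fe = 0.08978, O = 0.08978.
Al2O3 (M=101.961): mol = 0.20390; Al = 0.40780, O = 0.61170.
SiO2 (M=60.083): mol = 0.61182; Si = 0.61182, O = 1.22364.
ΣO = 2.44643; factor = 12/ΣO = 4.90511.
Al apfu = 0.40780 × 4.90511 = 2.000.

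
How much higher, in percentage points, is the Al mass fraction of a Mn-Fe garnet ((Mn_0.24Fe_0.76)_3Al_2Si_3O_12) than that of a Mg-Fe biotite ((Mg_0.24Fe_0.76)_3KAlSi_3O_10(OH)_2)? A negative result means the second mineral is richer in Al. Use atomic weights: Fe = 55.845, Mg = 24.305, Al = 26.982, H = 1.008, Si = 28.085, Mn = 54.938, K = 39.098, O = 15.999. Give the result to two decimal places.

Al in (Mn_0.24Fe_0.76)_3Al_2Si_3O_12: molar mass 497.089 g/mol; 2×26.982 = 53.964 g → 10.86 wt%.
Al in (Mg_0.24Fe_0.76)_3KAlSi_3O_10(OH)_2: molar mass 489.165 g/mol; 1×26.982 = 26.982 g → 5.52 wt%.
Difference = 10.86 − 5.52 = 5.34 percentage points.

5.34 percentage points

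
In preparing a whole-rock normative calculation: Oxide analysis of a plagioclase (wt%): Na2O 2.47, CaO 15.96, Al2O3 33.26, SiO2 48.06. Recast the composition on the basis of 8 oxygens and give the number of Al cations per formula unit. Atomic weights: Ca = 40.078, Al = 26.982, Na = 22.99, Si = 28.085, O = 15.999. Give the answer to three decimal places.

2.47 wt% Na2O ÷ 61.979 g/mol = 0.03985 mol, giving 0.07970 Na and 0.03985 O.
15.96 wt% CaO ÷ 56.077 g/mol = 0.28461 mol, giving 0.28461 Ca and 0.28461 O.
33.26 wt% Al2O3 ÷ 101.961 g/mol = 0.32620 mol, giving 0.65240 Al and 0.97860 O.
48.06 wt% SiO2 ÷ 60.083 g/mol = 0.79989 mol, giving 0.79989 Si and 1.59978 O.
Oxygen sums to 2.90284; scaling by 8/2.90284 = 2.75592 puts the formula on 8 O.
Al: 0.65240 × 2.75592 = 1.798 atoms per formula unit.

1.798 Al apfu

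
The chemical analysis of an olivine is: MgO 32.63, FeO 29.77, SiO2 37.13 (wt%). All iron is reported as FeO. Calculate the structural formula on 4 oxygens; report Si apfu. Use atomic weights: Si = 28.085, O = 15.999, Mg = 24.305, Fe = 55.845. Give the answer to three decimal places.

1.005 Si apfu

MgO: 32.63/40.304 = 0.80960 mol → 0.80960 mol Mg, 0.80960 mol O.
FeO: 29.77/71.844 = 0.41437 mol → 0.41437 mol Fe, 0.41437 mol O.
SiO2: 37.13/60.083 = 0.61798 mol → 0.61798 mol Si, 1.23596 mol O.
Total oxygen = 2.45993 mol. Normalization factor = 4/2.45993 = 1.62606.
Si per 4 O = 0.61798 × 1.62606 = 1.005.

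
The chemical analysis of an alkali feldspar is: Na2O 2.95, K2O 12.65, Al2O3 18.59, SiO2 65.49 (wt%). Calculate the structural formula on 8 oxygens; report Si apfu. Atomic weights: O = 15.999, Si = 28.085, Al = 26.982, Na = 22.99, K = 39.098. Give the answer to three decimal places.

2.95 wt% Na2O ÷ 61.979 g/mol = 0.04760 mol, giving 0.09520 Na and 0.04760 O.
12.65 wt% K2O ÷ 94.195 g/mol = 0.13430 mol, giving 0.26860 K and 0.13430 O.
18.59 wt% Al2O3 ÷ 101.961 g/mol = 0.18232 mol, giving 0.36464 Al and 0.54696 O.
65.49 wt% SiO2 ÷ 60.083 g/mol = 1.08999 mol, giving 1.08999 Si and 2.17998 O.
Oxygen sums to 2.90884; scaling by 8/2.90884 = 2.75024 puts the formula on 8 O.
Si: 1.08999 × 2.75024 = 2.998 atoms per formula unit.

2.998 Si apfu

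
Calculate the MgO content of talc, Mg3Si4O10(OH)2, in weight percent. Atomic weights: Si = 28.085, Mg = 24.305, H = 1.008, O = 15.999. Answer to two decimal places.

Formula mass = 379.259 g/mol.
3 Mg → 3.0000 mol MgO per formula unit; M(MgO) = 40.304, so MgO mass = 120.912 g.
120.912/379.259 × 100 = 31.88 wt%.

31.88 wt%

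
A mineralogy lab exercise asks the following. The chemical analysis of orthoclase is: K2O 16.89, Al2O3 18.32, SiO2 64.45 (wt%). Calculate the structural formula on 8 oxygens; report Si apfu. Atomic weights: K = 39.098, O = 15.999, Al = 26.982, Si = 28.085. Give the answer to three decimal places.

K2O: 16.89/94.195 = 0.17931 mol → 0.35862 mol K, 0.17931 mol O.
Al2O3: 18.32/101.961 = 0.17968 mol → 0.35936 mol Al, 0.53904 mol O.
SiO2: 64.45/60.083 = 1.07268 mol → 1.07268 mol Si, 2.14536 mol O.
Total oxygen = 2.86371 mol. Normalization factor = 8/2.86371 = 2.79358.
Si per 8 O = 1.07268 × 2.79358 = 2.997.

2.997 Si apfu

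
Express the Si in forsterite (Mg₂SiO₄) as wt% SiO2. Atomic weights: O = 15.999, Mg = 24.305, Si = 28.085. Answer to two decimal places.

Formula mass = 140.691 g/mol.
1 Si → 1.0000 mol SiO2 per formula unit; M(SiO2) = 60.083, so SiO2 mass = 60.083 g.
60.083/140.691 × 100 = 42.71 wt%.

42.71 wt%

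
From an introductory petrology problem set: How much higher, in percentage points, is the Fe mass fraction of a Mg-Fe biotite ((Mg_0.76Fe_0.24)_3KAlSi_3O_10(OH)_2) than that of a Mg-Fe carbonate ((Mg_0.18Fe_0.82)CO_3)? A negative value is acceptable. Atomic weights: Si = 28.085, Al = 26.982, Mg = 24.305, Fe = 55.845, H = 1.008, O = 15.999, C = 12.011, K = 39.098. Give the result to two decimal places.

Fe in (Mg_0.76Fe_0.24)_3KAlSi_3O_10(OH)_2: molar mass 439.963 g/mol; 0.72×55.845 = 40.208 g → 9.14 wt%.
Fe in (Mg_0.18Fe_0.82)CO_3: molar mass 110.176 g/mol; 0.82×55.845 = 45.793 g → 41.56 wt%.
Difference = 9.14 − 41.56 = -32.42 percentage points.

-32.42 percentage points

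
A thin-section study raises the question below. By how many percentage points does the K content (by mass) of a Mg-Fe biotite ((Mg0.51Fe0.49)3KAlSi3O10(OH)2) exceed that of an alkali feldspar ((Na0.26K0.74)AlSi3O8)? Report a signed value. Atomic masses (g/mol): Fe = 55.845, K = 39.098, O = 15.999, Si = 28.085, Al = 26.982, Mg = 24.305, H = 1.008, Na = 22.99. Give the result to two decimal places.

M((Mg0.51Fe0.49)3KAlSi3O10(OH)2) = 463.618 g/mol, so wt% K = 39.098/463.618 × 100 = 8.43%.
M((Na0.26K0.74)AlSi3O8) = 274.139 g/mol, so wt% K = 28.933/274.139 × 100 = 10.55%.
8.43 − 10.55 = -2.12 pp.

-2.12 percentage points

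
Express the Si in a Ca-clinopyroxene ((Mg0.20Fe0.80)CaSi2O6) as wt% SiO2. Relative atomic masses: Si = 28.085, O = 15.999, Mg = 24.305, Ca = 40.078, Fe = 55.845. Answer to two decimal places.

49.70 wt%

M((Mg0.20Fe0.80)CaSi2O6) = 241.779 g/mol; M(SiO2) = 60.083 g/mol.
Moles SiO2 per formula unit = 2 Si ÷ 1 = 2.0000.
SiO2 fraction = (2.0000 × 60.083) / 241.779 = 120.166/241.779 = 0.4970.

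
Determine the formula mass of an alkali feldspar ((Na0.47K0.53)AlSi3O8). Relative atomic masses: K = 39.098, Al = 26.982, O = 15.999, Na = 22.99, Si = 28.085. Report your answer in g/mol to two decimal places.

270.76 g/mol

The formula mass is the sum 0.47×22.99 + 0.53×39.098 + 1×26.982 + 3×28.085 + 8×15.999.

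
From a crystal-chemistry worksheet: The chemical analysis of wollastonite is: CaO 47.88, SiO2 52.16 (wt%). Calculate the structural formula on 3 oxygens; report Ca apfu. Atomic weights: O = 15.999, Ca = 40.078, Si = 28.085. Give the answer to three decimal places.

0.989 Ca apfu

CaO (M=56.077): mol = 0.85383; Ca = 0.85383, O = 0.85383.
SiO2 (M=60.083): mol = 0.86813; Si = 0.86813, O = 1.73626.
ΣO = 2.59009; factor = 3/ΣO = 1.15826.
Ca apfu = 0.85383 × 1.15826 = 0.989.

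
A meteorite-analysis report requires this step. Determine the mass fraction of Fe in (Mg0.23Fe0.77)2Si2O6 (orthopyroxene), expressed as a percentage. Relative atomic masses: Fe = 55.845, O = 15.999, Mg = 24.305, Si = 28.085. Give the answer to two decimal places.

34.49 wt%

Molar mass of (Mg0.23Fe0.77)2Si2O6: 0.46×24.305 + 1.54×55.845 + 2×28.085 + 6×15.999 = 249.346 g/mol.
Mass of Fe per formula unit: 1.54 × 55.845 = 86.001 g.
Weight fraction Fe = 86.001 / 249.346 = 0.3449.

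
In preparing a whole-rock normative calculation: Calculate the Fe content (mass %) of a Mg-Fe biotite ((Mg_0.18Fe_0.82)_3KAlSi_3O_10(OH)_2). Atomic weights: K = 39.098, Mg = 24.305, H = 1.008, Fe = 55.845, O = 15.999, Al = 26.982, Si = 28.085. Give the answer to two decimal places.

27.76 mass %

Formula mass = 0.54*24.305 + 2.46*55.845 + 1*39.098 + 1*26.982 + 3*28.085 + 12*15.999 + 2*1.008 = 494.842 g/mol, of which 137.379 g is Fe.
So Fe makes up 137.379/494.842 = 0.2776 of the mass, i.e. 27.76%.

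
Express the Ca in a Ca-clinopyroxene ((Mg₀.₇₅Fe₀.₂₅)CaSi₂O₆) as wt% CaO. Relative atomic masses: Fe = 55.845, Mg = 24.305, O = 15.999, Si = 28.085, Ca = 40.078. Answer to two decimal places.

M((Mg₀.₇₅Fe₀.₂₅)CaSi₂O₆) = 224.432 g/mol; M(CaO) = 56.077 g/mol.
Moles CaO per formula unit = 1 Ca ÷ 1 = 1.0000.
CaO fraction = (1.0000 × 56.077) / 224.432 = 56.077/224.432 = 0.2499.

24.99 wt%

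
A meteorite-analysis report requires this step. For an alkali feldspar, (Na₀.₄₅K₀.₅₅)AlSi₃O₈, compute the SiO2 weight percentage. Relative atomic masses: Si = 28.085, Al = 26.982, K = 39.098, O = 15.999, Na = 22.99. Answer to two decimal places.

66.49 wt%

M((Na₀.₄₅K₀.₅₅)AlSi₃O₈) = 271.078 g/mol; M(SiO2) = 60.083 g/mol.
Moles SiO2 per formula unit = 3 Si ÷ 1 = 3.0000.
SiO2 fraction = (3.0000 × 60.083) / 271.078 = 180.249/271.078 = 0.6649.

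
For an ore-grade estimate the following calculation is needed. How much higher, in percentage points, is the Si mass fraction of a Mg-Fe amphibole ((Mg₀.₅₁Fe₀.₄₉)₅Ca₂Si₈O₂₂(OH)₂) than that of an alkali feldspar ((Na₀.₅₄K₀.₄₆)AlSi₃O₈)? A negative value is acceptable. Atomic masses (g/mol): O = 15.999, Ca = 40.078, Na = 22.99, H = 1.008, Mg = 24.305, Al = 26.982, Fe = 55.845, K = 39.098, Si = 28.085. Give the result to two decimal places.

First mineral: 224.680 g Si in 889.626 g formula = 25.26 wt% Si.
Second mineral: 84.255 g Si in 269.629 g formula = 31.25 wt% Si.
25.26% − 31.25% gives a difference of -5.99 percentage points.

-5.99 percentage points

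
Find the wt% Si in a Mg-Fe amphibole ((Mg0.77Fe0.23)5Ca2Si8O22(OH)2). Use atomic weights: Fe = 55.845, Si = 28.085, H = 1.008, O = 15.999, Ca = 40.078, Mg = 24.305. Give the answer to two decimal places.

Molar mass of (Mg0.77Fe0.23)5Ca2Si8O22(OH)2: 3.85·24.305 + 1.15·55.845 + 2·40.078 + 8·28.085 + 24·15.999 + 2·1.008 = 848.624 g/mol.
Mass of Si per formula unit: 8 × 28.085 = 224.680 g.
Weight fraction Si = 224.680 / 848.624 = 0.2648.

26.48 mass %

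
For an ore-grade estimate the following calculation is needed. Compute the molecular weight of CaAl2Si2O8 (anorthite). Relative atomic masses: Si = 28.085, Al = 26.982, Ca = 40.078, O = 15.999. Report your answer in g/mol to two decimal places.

278.20 g/mol

The formula mass is the sum 1·40.078 + 2·26.982 + 2·28.085 + 8·15.999.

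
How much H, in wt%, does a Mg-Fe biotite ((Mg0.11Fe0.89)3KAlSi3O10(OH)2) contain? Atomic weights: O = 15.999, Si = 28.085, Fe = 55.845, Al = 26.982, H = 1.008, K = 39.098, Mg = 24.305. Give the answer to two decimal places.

Formula mass = 0.33*24.305 + 2.67*55.845 + 1*39.098 + 1*26.982 + 3*28.085 + 12*15.999 + 2*1.008 = 501.466 g/mol, of which 2.016 g is H.
So H makes up 2.016/501.466 = 0.0040 of the mass, i.e. 0.40%.

0.40 wt%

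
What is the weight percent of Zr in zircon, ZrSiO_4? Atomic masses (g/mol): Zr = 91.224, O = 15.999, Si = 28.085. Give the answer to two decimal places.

Formula mass = 1·91.224 + 1·28.085 + 4·15.999 = 183.305 g/mol, of which 91.224 g is Zr.
So Zr makes up 91.224/183.305 = 0.4977 of the mass, i.e. 49.77%.

49.77 wt%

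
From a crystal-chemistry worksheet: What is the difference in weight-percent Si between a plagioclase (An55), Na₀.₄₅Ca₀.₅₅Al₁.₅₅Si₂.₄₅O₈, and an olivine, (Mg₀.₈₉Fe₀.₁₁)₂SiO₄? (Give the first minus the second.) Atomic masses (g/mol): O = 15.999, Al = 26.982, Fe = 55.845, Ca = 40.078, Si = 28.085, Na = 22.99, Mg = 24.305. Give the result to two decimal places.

6.37 percentage points

M(Na₀.₄₅Ca₀.₅₅Al₁.₅₅Si₂.₄₅O₈) = 271.011 g/mol, so wt% Si = 68.808/271.011 × 100 = 25.39%.
M((Mg₀.₈₉Fe₀.₁₁)₂SiO₄) = 147.630 g/mol, so wt% Si = 28.085/147.630 × 100 = 19.02%.
25.39 − 19.02 = 6.37 pp.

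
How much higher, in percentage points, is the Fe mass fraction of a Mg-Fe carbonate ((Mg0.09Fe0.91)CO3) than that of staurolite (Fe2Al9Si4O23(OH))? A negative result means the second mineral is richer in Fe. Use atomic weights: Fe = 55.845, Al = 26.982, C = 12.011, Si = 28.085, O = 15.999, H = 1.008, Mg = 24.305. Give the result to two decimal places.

Fe in (Mg0.09Fe0.91)CO3: molar mass 113.014 g/mol; 0.91×55.845 = 50.819 g → 44.97 wt%.
Fe in Fe2Al9Si4O23(OH): molar mass 851.852 g/mol; 2×55.845 = 111.690 g → 13.11 wt%.
Difference = 44.97 − 13.11 = 31.86 percentage points.

31.86 percentage points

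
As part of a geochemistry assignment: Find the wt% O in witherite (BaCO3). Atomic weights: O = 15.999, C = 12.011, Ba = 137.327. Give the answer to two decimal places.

Molar mass of BaCO3: 1·137.327 + 1·12.011 + 3·15.999 = 197.335 g/mol.
Mass of O per formula unit: 3 × 15.999 = 47.997 g.
Weight fraction O = 47.997 / 197.335 = 0.2432.

24.32 weight percent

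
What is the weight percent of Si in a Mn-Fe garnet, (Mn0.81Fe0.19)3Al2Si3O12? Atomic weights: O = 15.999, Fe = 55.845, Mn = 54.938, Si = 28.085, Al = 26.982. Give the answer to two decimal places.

Molar mass of (Mn0.81Fe0.19)3Al2Si3O12: 2.43·54.938 + 0.57·55.845 + 2·26.982 + 3·28.085 + 12·15.999 = 495.538 g/mol.
Mass of Si per formula unit: 3 × 28.085 = 84.255 g.
Weight fraction Si = 84.255 / 495.538 = 0.1700.

17.00 mass %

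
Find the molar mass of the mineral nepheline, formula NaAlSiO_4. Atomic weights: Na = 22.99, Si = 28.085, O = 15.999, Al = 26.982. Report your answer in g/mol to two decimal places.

M = 1×22.99 + 1×26.982 + 1×28.085 + 4×15.999

142.05 g/mol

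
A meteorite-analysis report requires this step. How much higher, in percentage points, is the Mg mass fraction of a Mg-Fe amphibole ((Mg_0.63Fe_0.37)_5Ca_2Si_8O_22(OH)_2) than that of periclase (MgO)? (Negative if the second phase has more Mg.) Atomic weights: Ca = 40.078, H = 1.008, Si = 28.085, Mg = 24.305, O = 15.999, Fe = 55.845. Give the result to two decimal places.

Mg in (Mg_0.63Fe_0.37)_5Ca_2Si_8O_22(OH)_2: molar mass 870.702 g/mol; 3.15×24.305 = 76.561 g → 8.79 wt%.
Mg in MgO: molar mass 40.304 g/mol; 1×24.305 = 24.305 g → 60.30 wt%.
Difference = 8.79 − 60.30 = -51.51 percentage points.

-51.51 percentage points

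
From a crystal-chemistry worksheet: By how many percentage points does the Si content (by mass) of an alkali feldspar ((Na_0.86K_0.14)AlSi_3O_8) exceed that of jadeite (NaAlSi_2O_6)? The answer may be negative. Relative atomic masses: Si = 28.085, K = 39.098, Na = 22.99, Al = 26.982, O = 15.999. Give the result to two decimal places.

First mineral: 84.255 g Si in 264.474 g formula = 31.86 wt% Si.
Second mineral: 56.170 g Si in 202.136 g formula = 27.79 wt% Si.
31.86% − 27.79% gives a difference of 4.07 percentage points.

4.07 percentage points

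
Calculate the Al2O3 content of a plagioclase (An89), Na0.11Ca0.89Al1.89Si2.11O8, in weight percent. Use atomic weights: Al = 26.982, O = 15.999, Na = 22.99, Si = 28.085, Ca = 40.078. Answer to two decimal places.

Molar mass of Na0.11Ca0.89Al1.89Si2.11O8 = 0.11*22.99 + 0.89*40.078 + 1.89*26.982 + 2.11*28.085 + 8*15.999 = 276.446 g/mol.
Each formula unit contains 1.89 Al, equivalent to 1.89/2 = 0.9450 mol Al2O3.
M(Al2O3) = 2×26.982 + 3×15.999 = 101.961 g/mol.
Mass of Al2O3 per formula unit = 0.9450 × 101.961 = 96.353 g.
Al2O3 wt% = 96.353 / 276.446 × 100 = 34.85%.

34.85 wt%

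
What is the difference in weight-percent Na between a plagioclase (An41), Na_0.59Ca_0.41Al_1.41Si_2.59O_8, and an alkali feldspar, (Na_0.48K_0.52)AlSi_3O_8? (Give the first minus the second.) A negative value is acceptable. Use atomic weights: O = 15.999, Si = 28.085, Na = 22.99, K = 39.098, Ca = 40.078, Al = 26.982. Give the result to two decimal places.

M(Na_0.59Ca_0.41Al_1.41Si_2.59O_8) = 268.773 g/mol, so wt% Na = 13.564/268.773 × 100 = 5.05%.
M((Na_0.48K_0.52)AlSi_3O_8) = 270.595 g/mol, so wt% Na = 11.035/270.595 × 100 = 4.08%.
5.05 − 4.08 = 0.97 pp.

0.97 percentage points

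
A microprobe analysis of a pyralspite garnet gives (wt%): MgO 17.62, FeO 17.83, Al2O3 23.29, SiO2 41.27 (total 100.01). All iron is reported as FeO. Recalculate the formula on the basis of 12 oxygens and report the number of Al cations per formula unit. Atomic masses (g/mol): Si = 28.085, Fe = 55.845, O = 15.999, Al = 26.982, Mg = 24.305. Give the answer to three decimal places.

1.998 Al apfu

17.62 wt% MgO ÷ 40.304 g/mol = 0.43718 mol, giving 0.43718 Mg and 0.43718 O.
17.83 wt% FeO ÷ 71.844 g/mol = 0.24818 mol, giving 0.24818 Fe and 0.24818 O.
23.29 wt% Al2O3 ÷ 101.961 g/mol = 0.22842 mol, giving 0.45684 Al and 0.68526 O.
41.27 wt% SiO2 ÷ 60.083 g/mol = 0.68688 mol, giving 0.68688 Si and 1.37376 O.
Oxygen sums to 2.74438; scaling by 12/2.74438 = 4.37257 puts the formula on 12 O.
Al: 0.45684 × 4.37257 = 1.998 atoms per formula unit.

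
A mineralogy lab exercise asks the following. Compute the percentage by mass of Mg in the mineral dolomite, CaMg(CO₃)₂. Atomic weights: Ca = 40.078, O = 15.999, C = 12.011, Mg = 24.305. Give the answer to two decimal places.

Formula mass = 1×40.078 + 1×24.305 + 2×12.011 + 6×15.999 = 184.399 g/mol, of which 24.305 g is Mg.
So Mg makes up 24.305/184.399 = 0.1318 of the mass, i.e. 13.18%.

13.18 weight percent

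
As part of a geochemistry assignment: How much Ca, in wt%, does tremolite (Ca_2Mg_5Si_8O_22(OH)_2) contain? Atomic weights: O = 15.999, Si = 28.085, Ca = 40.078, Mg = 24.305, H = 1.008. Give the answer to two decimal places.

M(Ca_2Mg_5Si_8O_22(OH)_2) = 812.353 g/mol.
Ca contributes 2 × 40.078 = 80.156 g per mole.
80.156/812.353 = 0.0987 → 9.87%.

9.87 wt%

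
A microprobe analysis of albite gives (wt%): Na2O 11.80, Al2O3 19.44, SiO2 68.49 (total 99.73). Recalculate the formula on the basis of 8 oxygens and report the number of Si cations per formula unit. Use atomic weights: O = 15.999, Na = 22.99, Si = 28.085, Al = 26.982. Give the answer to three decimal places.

11.80 wt% Na2O ÷ 61.979 g/mol = 0.19039 mol, giving 0.38078 Na and 0.19039 O.
19.44 wt% Al2O3 ÷ 101.961 g/mol = 0.19066 mol, giving 0.38132 Al and 0.57198 O.
68.49 wt% SiO2 ÷ 60.083 g/mol = 1.13992 mol, giving 1.13992 Si and 2.27984 O.
Oxygen sums to 3.04221; scaling by 8/3.04221 = 2.62967 puts the formula on 8 O.
Si: 1.13992 × 2.62967 = 2.998 atoms per formula unit.

2.998 Si apfu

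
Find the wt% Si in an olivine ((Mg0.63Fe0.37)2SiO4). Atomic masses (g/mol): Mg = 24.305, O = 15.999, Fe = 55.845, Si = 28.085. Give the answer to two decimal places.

M((Mg0.63Fe0.37)2SiO4) = 164.031 g/mol.
Si contributes 1 × 28.085 = 28.085 g per mole.
28.085/164.031 = 0.1712 → 17.12%.

17.12 weight percent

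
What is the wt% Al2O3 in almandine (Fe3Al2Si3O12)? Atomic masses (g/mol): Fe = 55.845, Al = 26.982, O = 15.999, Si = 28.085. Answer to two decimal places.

20.48 wt%

Molar mass of Fe3Al2Si3O12 = 3×55.845 + 2×26.982 + 3×28.085 + 12×15.999 = 497.742 g/mol.
Each formula unit contains 2 Al, equivalent to 2/2 = 1.0000 mol Al2O3.
M(Al2O3) = 2×26.982 + 3×15.999 = 101.961 g/mol.
Mass of Al2O3 per formula unit = 1.0000 × 101.961 = 101.961 g.
Al2O3 wt% = 101.961 / 497.742 × 100 = 20.48%.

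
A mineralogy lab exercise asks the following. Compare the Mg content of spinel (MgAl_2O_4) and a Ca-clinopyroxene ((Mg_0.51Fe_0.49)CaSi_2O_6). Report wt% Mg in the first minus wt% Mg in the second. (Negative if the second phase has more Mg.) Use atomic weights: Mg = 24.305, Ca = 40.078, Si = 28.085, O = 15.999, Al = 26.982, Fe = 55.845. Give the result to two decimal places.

11.74 percentage points

Mg in MgAl_2O_4: molar mass 142.265 g/mol; 1×24.305 = 24.305 g → 17.08 wt%.
Mg in (Mg_0.51Fe_0.49)CaSi_2O_6: molar mass 232.002 g/mol; 0.51×24.305 = 12.396 g → 5.34 wt%.
Difference = 17.08 − 5.34 = 11.74 percentage points.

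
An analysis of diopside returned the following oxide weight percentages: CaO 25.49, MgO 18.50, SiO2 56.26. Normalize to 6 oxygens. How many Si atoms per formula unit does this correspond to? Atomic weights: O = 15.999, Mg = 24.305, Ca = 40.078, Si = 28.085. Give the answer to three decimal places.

2.016 Si apfu

CaO: 25.49/56.077 = 0.45455 mol → 0.45455 mol Ca, 0.45455 mol O.
MgO: 18.50/40.304 = 0.45901 mol → 0.45901 mol Mg, 0.45901 mol O.
SiO2: 56.26/60.083 = 0.93637 mol → 0.93637 mol Si, 1.87274 mol O.
Total oxygen = 2.78630 mol. Normalization factor = 6/2.78630 = 2.15339.
Si per 6 O = 0.93637 × 2.15339 = 2.016.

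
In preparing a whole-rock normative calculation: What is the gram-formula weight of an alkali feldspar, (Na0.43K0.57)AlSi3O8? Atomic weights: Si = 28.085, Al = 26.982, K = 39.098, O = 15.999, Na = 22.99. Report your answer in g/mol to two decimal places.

M = 0.43×22.99 + 0.57×39.098 + 1×26.982 + 3×28.085 + 8×15.999

271.40 g/mol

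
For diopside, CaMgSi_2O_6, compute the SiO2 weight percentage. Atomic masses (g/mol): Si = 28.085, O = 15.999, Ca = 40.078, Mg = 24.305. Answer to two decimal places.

Formula mass = 216.547 g/mol.
2 Si → 2.0000 mol SiO2 per formula unit; M(SiO2) = 60.083, so SiO2 mass = 120.166 g.
120.166/216.547 × 100 = 55.49 wt%.

55.49 wt%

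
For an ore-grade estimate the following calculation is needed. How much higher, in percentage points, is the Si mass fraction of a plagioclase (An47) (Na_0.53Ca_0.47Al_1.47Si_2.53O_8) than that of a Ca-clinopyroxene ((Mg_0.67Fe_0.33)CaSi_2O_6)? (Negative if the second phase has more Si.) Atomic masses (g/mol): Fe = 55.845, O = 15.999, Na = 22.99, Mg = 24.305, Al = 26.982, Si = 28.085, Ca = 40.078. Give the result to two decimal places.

Si in Na_0.53Ca_0.47Al_1.47Si_2.53O_8: molar mass 269.732 g/mol; 2.53×28.085 = 71.055 g → 26.34 wt%.
Si in (Mg_0.67Fe_0.33)CaSi_2O_6: molar mass 226.955 g/mol; 2×28.085 = 56.170 g → 24.75 wt%.
Difference = 26.34 − 24.75 = 1.59 percentage points.

1.59 percentage points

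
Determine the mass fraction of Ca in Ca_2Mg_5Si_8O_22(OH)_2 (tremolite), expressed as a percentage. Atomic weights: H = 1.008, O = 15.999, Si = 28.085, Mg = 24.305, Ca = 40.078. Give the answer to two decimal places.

9.87 mass %

Formula mass = 2·40.078 + 5·24.305 + 8·28.085 + 24·15.999 + 2·1.008 = 812.353 g/mol, of which 80.156 g is Ca.
So Ca makes up 80.156/812.353 = 0.0987 of the mass, i.e. 9.87%.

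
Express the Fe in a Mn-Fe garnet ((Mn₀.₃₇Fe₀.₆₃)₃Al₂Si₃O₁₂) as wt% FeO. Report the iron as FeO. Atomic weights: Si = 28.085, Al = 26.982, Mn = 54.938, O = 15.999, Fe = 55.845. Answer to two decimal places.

Formula mass = 496.735 g/mol.
1.89 Fe → 1.8900 mol FeO per formula unit; M(FeO) = 71.844, so FeO mass = 135.785 g.
135.785/496.735 × 100 = 27.34 wt%.

27.34 wt%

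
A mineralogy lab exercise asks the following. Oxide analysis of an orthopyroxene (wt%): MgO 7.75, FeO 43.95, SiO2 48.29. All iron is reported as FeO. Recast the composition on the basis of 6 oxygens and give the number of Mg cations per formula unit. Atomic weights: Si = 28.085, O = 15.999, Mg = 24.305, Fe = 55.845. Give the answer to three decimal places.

MgO: 7.75/40.304 = 0.19229 mol → 0.19229 mol Mg, 0.19229 mol O.
FeO: 43.95/71.844 = 0.61174 mol → 0.61174 mol Fe, 0.61174 mol O.
SiO2: 48.29/60.083 = 0.80372 mol → 0.80372 mol Si, 1.60744 mol O.
Total oxygen = 2.41147 mol. Normalization factor = 6/2.41147 = 2.48811.
Mg per 6 O = 0.19229 × 2.48811 = 0.478.

0.478 Mg apfu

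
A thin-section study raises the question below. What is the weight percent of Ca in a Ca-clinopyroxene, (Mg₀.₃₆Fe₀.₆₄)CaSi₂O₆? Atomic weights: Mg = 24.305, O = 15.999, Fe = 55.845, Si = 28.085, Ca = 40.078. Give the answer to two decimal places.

16.93 mass %

Formula mass = 0.36·24.305 + 0.64·55.845 + 1·40.078 + 2·28.085 + 6·15.999 = 236.733 g/mol, of which 40.078 g is Ca.
So Ca makes up 40.078/236.733 = 0.1693 of the mass, i.e. 16.93%.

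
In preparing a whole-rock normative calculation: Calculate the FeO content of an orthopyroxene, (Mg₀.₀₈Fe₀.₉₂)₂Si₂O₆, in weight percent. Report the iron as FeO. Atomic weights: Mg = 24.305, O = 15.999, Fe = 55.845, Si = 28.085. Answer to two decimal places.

Molar mass of (Mg₀.₀₈Fe₀.₉₂)₂Si₂O₆ = 0.16·24.305 + 1.84·55.845 + 2·28.085 + 6·15.999 = 258.808 g/mol.
Each formula unit contains 1.84 Fe, equivalent to 1.84/1 = 1.8400 mol FeO.
M(FeO) = 1×55.845 + 1×15.999 = 71.844 g/mol.
Mass of FeO per formula unit = 1.8400 × 71.844 = 132.193 g.
FeO wt% = 132.193 / 258.808 × 100 = 51.08%.

51.08 wt%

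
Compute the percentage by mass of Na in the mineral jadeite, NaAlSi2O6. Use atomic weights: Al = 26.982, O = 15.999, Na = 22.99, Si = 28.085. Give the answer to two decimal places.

M(NaAlSi2O6) = 202.136 g/mol.
Na contributes 1 × 22.99 = 22.990 g per mole.
22.990/202.136 = 0.1137 → 11.37%.

11.37 mass %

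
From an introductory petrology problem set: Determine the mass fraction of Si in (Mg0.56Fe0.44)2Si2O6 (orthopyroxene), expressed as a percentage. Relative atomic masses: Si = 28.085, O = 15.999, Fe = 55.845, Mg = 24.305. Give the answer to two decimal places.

Molar mass of (Mg0.56Fe0.44)2Si2O6: 1.12·24.305 + 0.88·55.845 + 2·28.085 + 6·15.999 = 228.529 g/mol.
Mass of Si per formula unit: 2 × 28.085 = 56.170 g.
Weight fraction Si = 56.170 / 228.529 = 0.2458.

24.58 mass %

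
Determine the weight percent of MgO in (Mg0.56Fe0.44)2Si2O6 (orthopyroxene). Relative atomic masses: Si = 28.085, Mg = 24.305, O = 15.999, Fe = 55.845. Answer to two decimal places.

19.75 wt%

Molar mass of (Mg0.56Fe0.44)2Si2O6 = 1.12×24.305 + 0.88×55.845 + 2×28.085 + 6×15.999 = 228.529 g/mol.
Each formula unit contains 1.12 Mg, equivalent to 1.12/1 = 1.1200 mol MgO.
M(MgO) = 1×24.305 + 1×15.999 = 40.304 g/mol.
Mass of MgO per formula unit = 1.1200 × 40.304 = 45.140 g.
MgO wt% = 45.140 / 228.529 × 100 = 19.75%.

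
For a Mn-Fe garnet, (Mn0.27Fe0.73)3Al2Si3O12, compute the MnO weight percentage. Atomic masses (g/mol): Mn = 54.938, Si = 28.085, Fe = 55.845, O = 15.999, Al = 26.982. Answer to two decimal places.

11.56 wt%

Formula mass = 497.007 g/mol.
0.81 Mn → 0.8100 mol MnO per formula unit; M(MnO) = 70.937, so MnO mass = 57.459 g.
57.459/497.007 × 100 = 11.56 wt%.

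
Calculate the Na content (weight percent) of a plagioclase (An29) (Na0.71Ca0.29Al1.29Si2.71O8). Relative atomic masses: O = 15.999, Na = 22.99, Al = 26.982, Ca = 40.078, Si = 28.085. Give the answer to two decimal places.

6.12 weight percent

M(Na0.71Ca0.29Al1.29Si2.71O8) = 266.855 g/mol.
Na contributes 0.71 × 22.99 = 16.323 g per mole.
16.323/266.855 = 0.0612 → 6.12%.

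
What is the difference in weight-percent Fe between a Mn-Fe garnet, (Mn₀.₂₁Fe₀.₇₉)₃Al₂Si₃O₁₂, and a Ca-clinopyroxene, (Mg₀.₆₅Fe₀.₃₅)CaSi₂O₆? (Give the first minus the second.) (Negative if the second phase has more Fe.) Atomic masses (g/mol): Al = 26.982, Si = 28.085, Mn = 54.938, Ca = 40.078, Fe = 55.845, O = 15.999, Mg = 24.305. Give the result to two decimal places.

18.03 percentage points

Fe in (Mn₀.₂₁Fe₀.₇₉)₃Al₂Si₃O₁₂: molar mass 497.171 g/mol; 2.37×55.845 = 132.353 g → 26.62 wt%.
Fe in (Mg₀.₆₅Fe₀.₃₅)CaSi₂O₆: molar mass 227.586 g/mol; 0.35×55.845 = 19.546 g → 8.59 wt%.
Difference = 26.62 − 8.59 = 18.03 percentage points.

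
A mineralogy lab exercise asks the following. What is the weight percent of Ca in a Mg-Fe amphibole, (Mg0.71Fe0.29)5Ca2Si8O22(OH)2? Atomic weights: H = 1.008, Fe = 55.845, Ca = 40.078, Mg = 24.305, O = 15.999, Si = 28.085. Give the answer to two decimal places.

9.34 mass %

Molar mass of (Mg0.71Fe0.29)5Ca2Si8O22(OH)2: 3.55·24.305 + 1.45·55.845 + 2·40.078 + 8·28.085 + 24·15.999 + 2·1.008 = 858.086 g/mol.
Mass of Ca per formula unit: 2 × 40.078 = 80.156 g.
Weight fraction Ca = 80.156 / 858.086 = 0.0934.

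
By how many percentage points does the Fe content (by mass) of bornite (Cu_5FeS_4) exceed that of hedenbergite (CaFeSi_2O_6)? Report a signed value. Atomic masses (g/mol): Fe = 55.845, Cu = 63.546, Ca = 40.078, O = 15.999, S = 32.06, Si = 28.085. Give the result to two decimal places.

M(Cu_5FeS_4) = 501.815 g/mol, so wt% Fe = 55.845/501.815 × 100 = 11.13%.
M(CaFeSi_2O_6) = 248.087 g/mol, so wt% Fe = 55.845/248.087 × 100 = 22.51%.
11.13 − 22.51 = -11.38 pp.

-11.38 percentage points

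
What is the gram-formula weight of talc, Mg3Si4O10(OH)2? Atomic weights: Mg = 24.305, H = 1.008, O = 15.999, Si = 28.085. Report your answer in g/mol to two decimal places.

M = 3·24.305 + 4·28.085 + 12·15.999 + 2·1.008

379.26 g/mol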